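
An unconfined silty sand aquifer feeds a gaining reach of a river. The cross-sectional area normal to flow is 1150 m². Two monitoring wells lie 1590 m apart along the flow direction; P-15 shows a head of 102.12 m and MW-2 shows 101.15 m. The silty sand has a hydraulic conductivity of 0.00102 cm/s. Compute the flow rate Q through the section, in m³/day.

Convert K: 0.00102 cm/s × 864 = 0.8813 m/day.
Hydraulic gradient i = (102.12 − 101.15) / 1590 = 0.97 / 1590 = 0.0006101.
Darcy's law: Q = K · A · i = 0.8813 × 1150 × 0.0006101 = 0.6183 m³/day.

0.618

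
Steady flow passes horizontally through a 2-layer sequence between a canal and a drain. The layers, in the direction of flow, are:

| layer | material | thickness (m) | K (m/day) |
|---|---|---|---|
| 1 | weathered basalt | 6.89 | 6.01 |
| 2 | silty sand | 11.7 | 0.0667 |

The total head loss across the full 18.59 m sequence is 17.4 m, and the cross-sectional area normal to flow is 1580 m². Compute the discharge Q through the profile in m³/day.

Flow is perpendicular to layering, so the layers act in series and the equivalent K is the thickness-weighted harmonic mean.
Total thickness L = 6.89 + 11.7 = 18.59 m.
Σ(b_i/K_i) = 6.89/6.01 + 11.7/0.0667 = 176.6 d.
K_eq = L / Σ(b_i/K_i) = 18.59 / 176.6 = 0.1053 m/day.
Q = K_eq · A · (Δh/L) = 0.1053 × 1580 × (17.4/18.59) = 155.7 m³/day.

156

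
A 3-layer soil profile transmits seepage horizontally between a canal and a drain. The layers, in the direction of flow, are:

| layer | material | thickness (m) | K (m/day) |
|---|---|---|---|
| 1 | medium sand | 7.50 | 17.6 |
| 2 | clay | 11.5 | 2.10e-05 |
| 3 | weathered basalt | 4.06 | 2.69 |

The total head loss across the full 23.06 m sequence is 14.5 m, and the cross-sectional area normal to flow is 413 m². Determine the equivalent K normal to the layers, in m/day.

4.21e-05

Flow is perpendicular to layering, so the layers act in series and the equivalent K is the thickness-weighted harmonic mean.
Total thickness L = 7.50 + 11.5 + 4.06 = 23.06 m.
Σ(b_i/K_i) = 7.50/17.6 + 11.5/2.10e-05 + 4.06/2.69 = 5.476e+05 d.
K_eq = L / Σ(b_i/K_i) = 23.06 / 5.476e+05 = 4.211e-05 m/day.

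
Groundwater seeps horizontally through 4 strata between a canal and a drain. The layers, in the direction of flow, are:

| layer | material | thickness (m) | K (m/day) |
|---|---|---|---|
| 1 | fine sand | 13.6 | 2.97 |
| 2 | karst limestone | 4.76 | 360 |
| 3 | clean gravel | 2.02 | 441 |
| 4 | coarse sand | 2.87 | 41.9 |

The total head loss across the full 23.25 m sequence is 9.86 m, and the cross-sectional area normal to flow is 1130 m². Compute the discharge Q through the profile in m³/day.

Flow is perpendicular to layering, so the layers act in series and the equivalent K is the thickness-weighted harmonic mean.
Total thickness L = 13.6 + 4.76 + 2.02 + 2.87 = 23.25 m.
Σ(b_i/K_i) = 13.6/2.97 + 4.76/360 + 2.02/441 + 2.87/41.9 = 4.665 d.
K_eq = L / Σ(b_i/K_i) = 23.25 / 4.665 = 4.983 m/day.
Q = K_eq · A · (Δh/L) = 4.983 × 1130 × (9.86/23.25) = 2388 m³/day.

2390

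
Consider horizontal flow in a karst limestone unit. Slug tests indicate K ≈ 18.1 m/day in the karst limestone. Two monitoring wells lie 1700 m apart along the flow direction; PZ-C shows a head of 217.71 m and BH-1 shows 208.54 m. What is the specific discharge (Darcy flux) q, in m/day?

Hydraulic gradient i = (217.71 − 208.54) / 1700 = 9.17 / 1700 = 0.005394.
Specific discharge q = K · i = 18.10 × 0.005394 = 0.09763 m/day.

0.0976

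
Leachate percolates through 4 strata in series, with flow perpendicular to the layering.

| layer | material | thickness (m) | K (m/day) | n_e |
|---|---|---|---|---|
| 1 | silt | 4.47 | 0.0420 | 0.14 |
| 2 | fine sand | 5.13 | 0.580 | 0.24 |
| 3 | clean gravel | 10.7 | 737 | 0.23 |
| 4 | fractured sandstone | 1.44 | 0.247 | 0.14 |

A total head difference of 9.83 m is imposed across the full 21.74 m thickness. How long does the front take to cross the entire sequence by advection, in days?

55.7

With flow normal to the layers, continuity requires the same specific discharge q through every layer.
Σ(b_i/K_i) = 4.47/0.0420 + 5.13/0.580 + 10.7/737 + 1.44/0.247 = 121.1 d.
q = Δh / Σ(b_i/K_i) = 9.83 / 121.1 = 0.08116 m/day.
In each layer the seepage velocity is v_i = q/n_i, so the layer transit time is t_i = b_i·n_i / q:
  layer 1 (silt): t_1 = 4.47 × 0.14 / 0.08116 = 7.711 d
  layer 2 (fine sand): t_2 = 5.13 × 0.24 / 0.08116 = 15.17 d
  layer 3 (clean gravel): t_3 = 10.7 × 0.23 / 0.08116 = 30.32 d
  layer 4 (fractured sandstone): t_4 = 1.44 × 0.14 / 0.08116 = 2.484 d
Total t = Σ t_i = 55.69 days.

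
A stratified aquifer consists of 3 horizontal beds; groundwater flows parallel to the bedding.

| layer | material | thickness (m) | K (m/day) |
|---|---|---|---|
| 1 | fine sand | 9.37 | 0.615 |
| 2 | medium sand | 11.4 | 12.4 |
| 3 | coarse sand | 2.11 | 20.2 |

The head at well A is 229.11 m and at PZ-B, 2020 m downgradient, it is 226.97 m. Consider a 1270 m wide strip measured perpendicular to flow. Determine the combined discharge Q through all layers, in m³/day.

255

Flow is parallel to layering, so each bed carries its own Darcy discharge and the transmissivities add.
Σ(K_i·b_i) = 0.615×9.37 + 12.4×11.4 + 20.2×2.11 = 189.7 m²/day.
Hydraulic gradient i = (229.11 − 226.97) / 2020 = 2.14 / 2020 = 0.001059.
Q = Σ(K_i·b_i) · W · i = 189.7 × 1270 × 0.001059 = 255.3 m³/day.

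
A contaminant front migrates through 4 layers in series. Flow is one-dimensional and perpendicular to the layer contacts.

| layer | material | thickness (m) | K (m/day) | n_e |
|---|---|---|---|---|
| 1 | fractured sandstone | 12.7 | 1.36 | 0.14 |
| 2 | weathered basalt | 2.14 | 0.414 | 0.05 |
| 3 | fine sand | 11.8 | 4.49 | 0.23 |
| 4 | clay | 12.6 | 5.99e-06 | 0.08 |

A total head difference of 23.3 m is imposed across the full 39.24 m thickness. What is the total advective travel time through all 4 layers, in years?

1390

With flow normal to the layers, continuity requires the same specific discharge q through every layer.
Σ(b_i/K_i) = 12.7/1.36 + 2.14/0.414 + 11.8/4.49 + 12.6/5.99e-06 = 2.104e+06 d.
q = Δh / Σ(b_i/K_i) = 23.3 / 2.104e+06 = 1.108e-05 m/day.
In each layer the seepage velocity is v_i = q/n_i, so the layer transit time is t_i = b_i·n_i / q:
  layer 1 (fractured sandstone): t_1 = 12.7 × 0.14 / 1.108e-05 = 1.605e+05 d
  layer 2 (weathered basalt): t_2 = 2.14 × 0.05 / 1.108e-05 = 9660 d
  layer 3 (fine sand): t_3 = 11.8 × 0.23 / 1.108e-05 = 2.450e+05 d
  layer 4 (clay): t_4 = 12.6 × 0.08 / 1.108e-05 = 91002 d
Total t = Σ t_i = 5.062e+05 days = 1386 years.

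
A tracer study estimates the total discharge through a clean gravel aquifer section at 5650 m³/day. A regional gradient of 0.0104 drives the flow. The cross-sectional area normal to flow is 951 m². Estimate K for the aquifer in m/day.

571

Hydraulic gradient i = 0.0104.
From Q = K·A·i, K = Q / (A·i) = 5650 / (951.0 × 0.01040) = 571.3 m/day.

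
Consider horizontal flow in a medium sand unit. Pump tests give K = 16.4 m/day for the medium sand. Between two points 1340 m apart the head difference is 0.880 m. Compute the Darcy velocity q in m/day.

Hydraulic gradient i = Δh / L = 0.880 / 1340 = 0.0006567.
Specific discharge q = K · i = 16.40 × 0.0006567 = 0.01077 m/day.

0.0108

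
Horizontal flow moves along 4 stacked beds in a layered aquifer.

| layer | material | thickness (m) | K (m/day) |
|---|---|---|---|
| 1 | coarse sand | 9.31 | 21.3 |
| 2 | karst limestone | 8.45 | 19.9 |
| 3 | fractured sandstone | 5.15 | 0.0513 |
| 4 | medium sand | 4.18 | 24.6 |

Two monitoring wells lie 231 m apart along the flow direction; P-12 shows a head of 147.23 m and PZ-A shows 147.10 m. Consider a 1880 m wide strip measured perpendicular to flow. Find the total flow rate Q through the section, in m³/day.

497

Flow is parallel to layering, so each bed carries its own Darcy discharge and the transmissivities add.
Σ(K_i·b_i) = 21.3×9.31 + 19.9×8.45 + 0.0513×5.15 + 24.6×4.18 = 469.6 m²/day.
Hydraulic gradient i = (147.23 − 147.10) / 231 = 0.13 / 231 = 0.0005628.
Q = Σ(K_i·b_i) · W · i = 469.6 × 1880 × 0.0005628 = 496.8 m³/day.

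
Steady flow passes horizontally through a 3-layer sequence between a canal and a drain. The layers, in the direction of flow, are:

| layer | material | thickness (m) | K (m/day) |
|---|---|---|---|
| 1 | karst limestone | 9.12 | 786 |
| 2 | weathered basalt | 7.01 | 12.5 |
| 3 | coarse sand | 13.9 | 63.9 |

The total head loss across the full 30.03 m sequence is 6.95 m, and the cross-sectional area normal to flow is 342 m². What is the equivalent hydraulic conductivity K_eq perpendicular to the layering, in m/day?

38.0

Flow is perpendicular to layering, so the layers act in series and the equivalent K is the thickness-weighted harmonic mean.
Total thickness L = 9.12 + 7.01 + 13.9 = 30.03 m.
Σ(b_i/K_i) = 9.12/786 + 7.01/12.5 + 13.9/63.9 = 0.7899 d.
K_eq = L / Σ(b_i/K_i) = 30.03 / 0.7899 = 38.02 m/day.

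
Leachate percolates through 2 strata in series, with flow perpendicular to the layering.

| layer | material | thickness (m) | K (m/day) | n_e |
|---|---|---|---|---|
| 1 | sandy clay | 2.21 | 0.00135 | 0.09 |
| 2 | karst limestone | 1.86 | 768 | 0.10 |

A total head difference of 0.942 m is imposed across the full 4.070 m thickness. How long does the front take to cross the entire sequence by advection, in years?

1.83

With flow normal to the layers, continuity requires the same specific discharge q through every layer.
Σ(b_i/K_i) = 2.21/0.00135 + 1.86/768 = 1637 d.
q = Δh / Σ(b_i/K_i) = 0.942 / 1637 = 0.0005754 m/day.
In each layer the seepage velocity is v_i = q/n_i, so the layer transit time is t_i = b_i·n_i / q:
  layer 1 (sandy clay): t_1 = 2.21 × 0.09 / 0.0005754 = 345.7 d
  layer 2 (karst limestone): t_2 = 1.86 × 0.10 / 0.0005754 = 323.2 d
Total t = Σ t_i = 668.9 days = 1.831 years.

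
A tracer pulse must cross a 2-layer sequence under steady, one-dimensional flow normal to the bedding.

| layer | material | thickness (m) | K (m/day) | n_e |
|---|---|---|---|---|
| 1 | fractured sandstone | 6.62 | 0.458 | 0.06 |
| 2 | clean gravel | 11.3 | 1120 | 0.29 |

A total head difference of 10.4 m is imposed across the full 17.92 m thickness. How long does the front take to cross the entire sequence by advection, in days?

5.11

With flow normal to the layers, continuity requires the same specific discharge q through every layer.
Σ(b_i/K_i) = 6.62/0.458 + 11.3/1120 = 14.46 d.
q = Δh / Σ(b_i/K_i) = 10.4 / 14.46 = 0.7190 m/day.
In each layer the seepage velocity is v_i = q/n_i, so the layer transit time is t_i = b_i·n_i / q:
  layer 1 (fractured sandstone): t_1 = 6.62 × 0.06 / 0.7190 = 0.5524 d
  layer 2 (clean gravel): t_2 = 11.3 × 0.29 / 0.7190 = 4.558 d
Total t = Σ t_i = 5.110 days.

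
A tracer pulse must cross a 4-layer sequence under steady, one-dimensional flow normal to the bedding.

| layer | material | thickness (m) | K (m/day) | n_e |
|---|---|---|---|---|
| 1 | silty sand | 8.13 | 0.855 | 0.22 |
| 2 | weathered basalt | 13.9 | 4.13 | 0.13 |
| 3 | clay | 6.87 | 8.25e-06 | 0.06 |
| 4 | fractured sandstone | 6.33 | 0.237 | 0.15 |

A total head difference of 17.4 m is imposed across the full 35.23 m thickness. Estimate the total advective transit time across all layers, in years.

With flow normal to the layers, continuity requires the same specific discharge q through every layer.
Σ(b_i/K_i) = 8.13/0.855 + 13.9/4.13 + 6.87/8.25e-06 + 6.33/0.237 = 8.328e+05 d.
q = Δh / Σ(b_i/K_i) = 17.4 / 8.328e+05 = 2.089e-05 m/day.
In each layer the seepage velocity is v_i = q/n_i, so the layer transit time is t_i = b_i·n_i / q:
  layer 1 (silty sand): t_1 = 8.13 × 0.22 / 2.089e-05 = 85603 d
  layer 2 (weathered basalt): t_2 = 13.9 × 0.13 / 2.089e-05 = 86483 d
  layer 3 (clay): t_3 = 6.87 × 0.06 / 2.089e-05 = 19728 d
  layer 4 (fractured sandstone): t_4 = 6.33 × 0.15 / 2.089e-05 = 45443 d
Total t = Σ t_i = 2.373e+05 days = 649.6 years.

650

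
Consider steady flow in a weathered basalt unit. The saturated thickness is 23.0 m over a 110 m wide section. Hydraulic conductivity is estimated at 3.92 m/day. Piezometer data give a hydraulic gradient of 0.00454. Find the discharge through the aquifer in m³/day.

Cross-sectional area A = 110 × 23.0 = 2530 m².
Hydraulic gradient i = 0.00454.
Darcy's law: Q = K · A · i = 3.920 × 2530 × 0.004540 = 45.03 m³/day.

45.0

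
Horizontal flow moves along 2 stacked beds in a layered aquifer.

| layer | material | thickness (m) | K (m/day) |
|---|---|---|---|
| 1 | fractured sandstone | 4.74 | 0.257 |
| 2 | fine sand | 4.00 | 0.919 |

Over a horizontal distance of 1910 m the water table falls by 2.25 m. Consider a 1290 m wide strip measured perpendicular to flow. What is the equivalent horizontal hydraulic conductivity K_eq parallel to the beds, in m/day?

Flow is parallel to layering, so each bed carries its own Darcy discharge and the transmissivities add.
Σ(K_i·b_i) = 0.257×4.74 + 0.919×4.00 = 4.894 m²/day.
Total thickness b = 8.740 m, so K_eq = Σ(K_i·b_i)/b = 0.5600 m/day.

0.560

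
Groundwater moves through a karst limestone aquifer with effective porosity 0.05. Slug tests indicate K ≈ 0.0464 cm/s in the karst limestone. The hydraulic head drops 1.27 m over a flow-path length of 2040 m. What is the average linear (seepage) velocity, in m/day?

0.499

Convert K: 0.0464 cm/s × 864 = 40.09 m/day.
Hydraulic gradient i = Δh / L = 1.27 / 2040 = 0.0006225.
Darcy flux q = K · i = 40.09 × 0.0006225 = 0.02496 m/day.
Seepage velocity v = q / n_e = 0.02496 / 0.05 = 0.4992 m/day.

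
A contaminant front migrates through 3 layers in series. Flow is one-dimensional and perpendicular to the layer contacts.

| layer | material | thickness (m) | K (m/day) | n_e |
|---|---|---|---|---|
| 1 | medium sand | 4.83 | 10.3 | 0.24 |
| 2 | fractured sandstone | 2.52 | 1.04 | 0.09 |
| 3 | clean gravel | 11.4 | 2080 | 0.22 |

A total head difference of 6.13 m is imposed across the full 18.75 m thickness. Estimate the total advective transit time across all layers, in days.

1.84

With flow normal to the layers, continuity requires the same specific discharge q through every layer.
Σ(b_i/K_i) = 4.83/10.3 + 2.52/1.04 + 11.4/2080 = 2.897 d.
q = Δh / Σ(b_i/K_i) = 6.13 / 2.897 = 2.116 m/day.
In each layer the seepage velocity is v_i = q/n_i, so the layer transit time is t_i = b_i·n_i / q:
  layer 1 (medium sand): t_1 = 4.83 × 0.24 / 2.116 = 0.5479 d
  layer 2 (fractured sandstone): t_2 = 2.52 × 0.09 / 2.116 = 0.1072 d
  layer 3 (clean gravel): t_3 = 11.4 × 0.22 / 2.116 = 1.185 d
Total t = Σ t_i = 1.841 days.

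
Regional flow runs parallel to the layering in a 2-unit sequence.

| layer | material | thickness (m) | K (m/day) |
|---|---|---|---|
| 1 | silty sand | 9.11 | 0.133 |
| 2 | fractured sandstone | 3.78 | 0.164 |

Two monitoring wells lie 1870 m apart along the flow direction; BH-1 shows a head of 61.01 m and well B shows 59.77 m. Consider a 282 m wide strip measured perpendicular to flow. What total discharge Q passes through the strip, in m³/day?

0.342

Flow is parallel to layering, so each bed carries its own Darcy discharge and the transmissivities add.
Σ(K_i·b_i) = 0.133×9.11 + 0.164×3.78 = 1.832 m²/day.
Hydraulic gradient i = (61.01 − 59.77) / 1870 = 1.24 / 1870 = 0.0006631.
Q = Σ(K_i·b_i) · W · i = 1.832 × 282 × 0.0006631 = 0.3425 m³/day.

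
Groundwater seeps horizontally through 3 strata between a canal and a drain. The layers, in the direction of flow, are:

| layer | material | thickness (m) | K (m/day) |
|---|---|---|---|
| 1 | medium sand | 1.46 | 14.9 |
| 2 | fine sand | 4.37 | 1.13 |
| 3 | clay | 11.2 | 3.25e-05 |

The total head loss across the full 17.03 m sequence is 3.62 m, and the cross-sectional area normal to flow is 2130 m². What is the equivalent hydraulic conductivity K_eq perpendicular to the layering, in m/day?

Flow is perpendicular to layering, so the layers act in series and the equivalent K is the thickness-weighted harmonic mean.
Total thickness L = 1.46 + 4.37 + 11.2 = 17.03 m.
Σ(b_i/K_i) = 1.46/14.9 + 4.37/1.13 + 11.2/3.25e-05 = 3.446e+05 d.
K_eq = L / Σ(b_i/K_i) = 17.03 / 3.446e+05 = 4.942e-05 m/day.

4.94e-05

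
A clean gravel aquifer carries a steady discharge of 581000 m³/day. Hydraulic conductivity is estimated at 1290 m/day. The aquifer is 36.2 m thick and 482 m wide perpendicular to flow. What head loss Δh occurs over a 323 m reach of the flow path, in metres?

8.34

Cross-sectional area A = 482 × 36.2 = 17448 m².
From Q = K·A·i, i = Q / (K·A) = 581000 / (1290 × 17448) = 0.02581.
Head loss Δh = i · L = 0.02581 × 323 = 8.337 m.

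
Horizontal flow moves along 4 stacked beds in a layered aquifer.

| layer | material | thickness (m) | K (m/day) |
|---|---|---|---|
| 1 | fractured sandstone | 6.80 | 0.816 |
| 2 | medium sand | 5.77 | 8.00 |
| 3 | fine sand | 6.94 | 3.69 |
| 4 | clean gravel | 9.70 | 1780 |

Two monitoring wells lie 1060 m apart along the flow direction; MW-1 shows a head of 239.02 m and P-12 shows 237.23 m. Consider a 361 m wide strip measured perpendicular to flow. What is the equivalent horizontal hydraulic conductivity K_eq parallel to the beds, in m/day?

Flow is parallel to layering, so each bed carries its own Darcy discharge and the transmissivities add.
Σ(K_i·b_i) = 0.816×6.80 + 8.00×5.77 + 3.69×6.94 + 1780×9.70 = 17343 m²/day.
Total thickness b = 29.21 m, so K_eq = Σ(K_i·b_i)/b = 593.7 m/day.

594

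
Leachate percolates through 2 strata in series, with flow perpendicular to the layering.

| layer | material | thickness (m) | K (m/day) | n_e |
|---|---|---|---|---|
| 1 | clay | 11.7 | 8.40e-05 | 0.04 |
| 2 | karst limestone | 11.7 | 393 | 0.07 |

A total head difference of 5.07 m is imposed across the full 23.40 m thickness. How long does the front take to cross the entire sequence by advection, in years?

96.8

With flow normal to the layers, continuity requires the same specific discharge q through every layer.
Σ(b_i/K_i) = 11.7/8.40e-05 + 11.7/393 = 1.393e+05 d.
q = Δh / Σ(b_i/K_i) = 5.07 / 1.393e+05 = 3.640e-05 m/day.
In each layer the seepage velocity is v_i = q/n_i, so the layer transit time is t_i = b_i·n_i / q:
  layer 1 (clay): t_1 = 11.7 × 0.04 / 3.640e-05 = 12857 d
  layer 2 (karst limestone): t_2 = 11.7 × 0.07 / 3.640e-05 = 22500 d
Total t = Σ t_i = 35357 days = 96.80 years.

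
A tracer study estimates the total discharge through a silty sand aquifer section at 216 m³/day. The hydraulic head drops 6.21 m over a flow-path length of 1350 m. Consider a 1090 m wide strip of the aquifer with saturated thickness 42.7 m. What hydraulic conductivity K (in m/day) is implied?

1.01

Cross-sectional area A = 1090 × 42.7 = 46543 m².
Hydraulic gradient i = Δh / L = 6.21 / 1350 = 0.004600.
From Q = K·A·i, K = Q / (A·i) = 216 / (46543 × 0.004600) = 1.009 m/day.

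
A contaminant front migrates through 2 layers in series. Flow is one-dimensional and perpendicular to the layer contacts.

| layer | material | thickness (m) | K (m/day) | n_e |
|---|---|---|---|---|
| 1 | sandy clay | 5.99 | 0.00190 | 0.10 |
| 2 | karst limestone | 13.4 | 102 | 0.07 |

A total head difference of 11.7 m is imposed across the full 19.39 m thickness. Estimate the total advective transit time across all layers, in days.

With flow normal to the layers, continuity requires the same specific discharge q through every layer.
Σ(b_i/K_i) = 5.99/0.00190 + 13.4/102 = 3153 d.
q = Δh / Σ(b_i/K_i) = 11.7 / 3153 = 0.003711 m/day.
In each layer the seepage velocity is v_i = q/n_i, so the layer transit time is t_i = b_i·n_i / q:
  layer 1 (sandy clay): t_1 = 5.99 × 0.10 / 0.003711 = 161.4 d
  layer 2 (karst limestone): t_2 = 13.4 × 0.07 / 0.003711 = 252.8 d
Total t = Σ t_i = 414.2 days.

414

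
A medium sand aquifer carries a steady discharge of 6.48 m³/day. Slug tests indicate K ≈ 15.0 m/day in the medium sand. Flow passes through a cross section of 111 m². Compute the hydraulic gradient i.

From Q = K·A·i, i = Q / (K·A) = 6.48 / (15.00 × 111.0) = 0.003892.

0.00389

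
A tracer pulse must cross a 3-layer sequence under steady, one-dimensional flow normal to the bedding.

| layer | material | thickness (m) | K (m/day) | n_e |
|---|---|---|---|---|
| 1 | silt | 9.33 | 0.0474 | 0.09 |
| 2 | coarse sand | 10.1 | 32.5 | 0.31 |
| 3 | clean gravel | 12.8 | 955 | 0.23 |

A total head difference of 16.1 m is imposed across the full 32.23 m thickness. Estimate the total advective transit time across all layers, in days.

84.7

With flow normal to the layers, continuity requires the same specific discharge q through every layer.
Σ(b_i/K_i) = 9.33/0.0474 + 10.1/32.5 + 12.8/955 = 197.2 d.
q = Δh / Σ(b_i/K_i) = 16.1 / 197.2 = 0.08166 m/day.
In each layer the seepage velocity is v_i = q/n_i, so the layer transit time is t_i = b_i·n_i / q:
  layer 1 (silt): t_1 = 9.33 × 0.09 / 0.08166 = 10.28 d
  layer 2 (coarse sand): t_2 = 10.1 × 0.31 / 0.08166 = 38.34 d
  layer 3 (clean gravel): t_3 = 12.8 × 0.23 / 0.08166 = 36.05 d
Total t = Σ t_i = 84.68 days.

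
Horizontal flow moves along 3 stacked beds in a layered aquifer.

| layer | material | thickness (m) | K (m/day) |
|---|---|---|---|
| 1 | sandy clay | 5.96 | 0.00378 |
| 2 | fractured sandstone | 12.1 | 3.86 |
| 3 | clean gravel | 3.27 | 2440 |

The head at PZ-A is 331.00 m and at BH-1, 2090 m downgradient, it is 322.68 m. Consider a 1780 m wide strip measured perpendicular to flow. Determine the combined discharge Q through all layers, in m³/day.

56900

Flow is parallel to layering, so each bed carries its own Darcy discharge and the transmissivities add.
Σ(K_i·b_i) = 0.00378×5.96 + 3.86×12.1 + 2440×3.27 = 8026 m²/day.
Hydraulic gradient i = (331.00 − 322.68) / 2090 = 8.32 / 2090 = 0.003981.
Q = Σ(K_i·b_i) · W · i = 8026 × 1780 × 0.003981 = 56868 m³/day.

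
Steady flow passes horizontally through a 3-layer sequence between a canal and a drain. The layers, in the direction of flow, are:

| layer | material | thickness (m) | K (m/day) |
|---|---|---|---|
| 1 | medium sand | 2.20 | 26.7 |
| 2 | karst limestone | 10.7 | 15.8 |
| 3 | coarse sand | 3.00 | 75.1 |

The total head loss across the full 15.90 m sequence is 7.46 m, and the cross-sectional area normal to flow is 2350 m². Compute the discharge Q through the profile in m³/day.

21900

Flow is perpendicular to layering, so the layers act in series and the equivalent K is the thickness-weighted harmonic mean.
Total thickness L = 2.20 + 10.7 + 3.00 = 15.90 m.
Σ(b_i/K_i) = 2.20/26.7 + 10.7/15.8 + 3.00/75.1 = 0.7996 d.
K_eq = L / Σ(b_i/K_i) = 15.90 / 0.7996 = 19.89 m/day.
Q = K_eq · A · (Δh/L) = 19.89 × 2350 × (7.46/15.90) = 21926 m³/day.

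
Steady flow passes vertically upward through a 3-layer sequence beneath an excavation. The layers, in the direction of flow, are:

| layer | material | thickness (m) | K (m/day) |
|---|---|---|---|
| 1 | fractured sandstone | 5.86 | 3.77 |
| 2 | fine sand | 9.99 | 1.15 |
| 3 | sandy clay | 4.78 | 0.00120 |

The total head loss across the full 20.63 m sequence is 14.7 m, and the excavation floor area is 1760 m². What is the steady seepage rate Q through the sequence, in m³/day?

Flow is perpendicular to layering, so the layers act in series and the equivalent K is the thickness-weighted harmonic mean.
Total thickness L = 5.86 + 9.99 + 4.78 = 20.63 m.
Σ(b_i/K_i) = 5.86/3.77 + 9.99/1.15 + 4.78/0.00120 = 3994 d.
K_eq = L / Σ(b_i/K_i) = 20.63 / 3994 = 0.005166 m/day.
Q = K_eq · A · (Δh/L) = 0.005166 × 1760 × (14.7/20.63) = 6.478 m³/day.

6.48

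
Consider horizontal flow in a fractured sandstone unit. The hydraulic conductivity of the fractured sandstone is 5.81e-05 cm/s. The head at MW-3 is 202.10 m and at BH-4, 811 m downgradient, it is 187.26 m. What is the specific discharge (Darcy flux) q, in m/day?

0.000919

Convert K: 5.81e-05 cm/s × 864 = 0.05020 m/day.
Hydraulic gradient i = (202.10 − 187.26) / 811 = 14.84 / 811 = 0.01830.
Specific discharge q = K · i = 0.05020 × 0.01830 = 0.0009186 m/day.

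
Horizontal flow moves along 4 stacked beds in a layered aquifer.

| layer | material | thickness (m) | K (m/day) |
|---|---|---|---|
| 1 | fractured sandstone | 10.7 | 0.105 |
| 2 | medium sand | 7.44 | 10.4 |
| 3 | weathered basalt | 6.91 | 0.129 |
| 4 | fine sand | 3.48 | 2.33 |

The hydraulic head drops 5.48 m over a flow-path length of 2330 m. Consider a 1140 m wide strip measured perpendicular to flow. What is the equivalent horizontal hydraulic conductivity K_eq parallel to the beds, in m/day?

Flow is parallel to layering, so each bed carries its own Darcy discharge and the transmissivities add.
Σ(K_i·b_i) = 0.105×10.7 + 10.4×7.44 + 0.129×6.91 + 2.33×3.48 = 87.50 m²/day.
Total thickness b = 28.53 m, so K_eq = Σ(K_i·b_i)/b = 3.067 m/day.

3.07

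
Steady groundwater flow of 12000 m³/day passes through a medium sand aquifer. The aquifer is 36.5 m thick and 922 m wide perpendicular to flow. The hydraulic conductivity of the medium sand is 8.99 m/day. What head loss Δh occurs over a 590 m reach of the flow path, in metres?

Cross-sectional area A = 922 × 36.5 = 33653 m².
From Q = K·A·i, i = Q / (K·A) = 12000 / (8.990 × 33653) = 0.03966.
Head loss Δh = i · L = 0.03966 × 590 = 23.40 m.

23.4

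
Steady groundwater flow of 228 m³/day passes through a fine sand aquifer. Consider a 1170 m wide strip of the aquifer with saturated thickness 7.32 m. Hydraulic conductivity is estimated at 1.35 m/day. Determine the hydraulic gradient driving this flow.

Cross-sectional area A = 1170 × 7.32 = 8564 m².
From Q = K·A·i, i = Q / (K·A) = 228 / (1.350 × 8564) = 0.01972.

0.0197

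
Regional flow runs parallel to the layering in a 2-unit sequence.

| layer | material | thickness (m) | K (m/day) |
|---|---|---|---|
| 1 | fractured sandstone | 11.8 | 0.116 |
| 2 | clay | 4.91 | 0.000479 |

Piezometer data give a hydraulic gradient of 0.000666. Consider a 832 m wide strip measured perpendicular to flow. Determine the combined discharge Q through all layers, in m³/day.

Flow is parallel to layering, so each bed carries its own Darcy discharge and the transmissivities add.
Σ(K_i·b_i) = 0.116×11.8 + 0.000479×4.91 = 1.371 m²/day.
Hydraulic gradient i = 0.000666.
Q = Σ(K_i·b_i) · W · i = 1.371 × 832 × 0.0006660 = 0.7598 m³/day.

0.760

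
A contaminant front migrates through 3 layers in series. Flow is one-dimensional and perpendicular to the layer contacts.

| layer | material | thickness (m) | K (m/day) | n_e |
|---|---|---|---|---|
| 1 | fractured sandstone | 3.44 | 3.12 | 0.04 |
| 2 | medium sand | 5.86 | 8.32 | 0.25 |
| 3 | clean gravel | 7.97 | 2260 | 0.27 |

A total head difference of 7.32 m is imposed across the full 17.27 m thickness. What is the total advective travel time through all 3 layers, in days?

0.929

With flow normal to the layers, continuity requires the same specific discharge q through every layer.
Σ(b_i/K_i) = 3.44/3.12 + 5.86/8.32 + 7.97/2260 = 1.810 d.
q = Δh / Σ(b_i/K_i) = 7.32 / 1.810 = 4.043 m/day.
In each layer the seepage velocity is v_i = q/n_i, so the layer transit time is t_i = b_i·n_i / q:
  layer 1 (fractured sandstone): t_1 = 3.44 × 0.04 / 4.043 = 0.03403 d
  layer 2 (medium sand): t_2 = 5.86 × 0.25 / 4.043 = 0.3623 d
  layer 3 (clean gravel): t_3 = 7.97 × 0.27 / 4.043 = 0.5322 d
Total t = Σ t_i = 0.9286 days.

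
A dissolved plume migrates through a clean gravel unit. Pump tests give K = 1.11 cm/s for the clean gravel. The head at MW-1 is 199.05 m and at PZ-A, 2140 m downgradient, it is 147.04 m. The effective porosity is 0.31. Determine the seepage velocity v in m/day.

75.2

Convert K: 1.11 cm/s × 864 = 959.0 m/day.
Hydraulic gradient i = (199.05 − 147.04) / 2140 = 52.01 / 2140 = 0.02430.
Darcy flux q = K · i = 959.0 × 0.02430 = 23.31 m/day.
Seepage velocity v = q / n_e = 23.31 / 0.31 = 75.19 m/day.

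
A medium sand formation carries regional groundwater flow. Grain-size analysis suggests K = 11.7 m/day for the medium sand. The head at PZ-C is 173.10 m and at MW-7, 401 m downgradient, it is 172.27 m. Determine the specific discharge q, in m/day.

Hydraulic gradient i = (173.10 − 172.27) / 401 = 0.83 / 401 = 0.002070.
Specific discharge q = K · i = 11.70 × 0.002070 = 0.02422 m/day.

0.0242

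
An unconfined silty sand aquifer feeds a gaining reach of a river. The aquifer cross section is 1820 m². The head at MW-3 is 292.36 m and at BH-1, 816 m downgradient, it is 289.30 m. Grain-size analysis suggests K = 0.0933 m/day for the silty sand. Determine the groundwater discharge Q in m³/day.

0.637

Hydraulic gradient i = (292.36 − 289.30) / 816 = 3.06 / 816 = 0.003750.
Darcy's law: Q = K · A · i = 0.09330 × 1820 × 0.003750 = 0.6368 m³/day.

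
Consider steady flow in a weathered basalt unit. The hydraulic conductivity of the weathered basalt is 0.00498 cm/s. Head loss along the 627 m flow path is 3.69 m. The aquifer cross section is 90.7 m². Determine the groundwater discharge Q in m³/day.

Convert K: 0.00498 cm/s × 864 = 4.303 m/day.
Hydraulic gradient i = Δh / L = 3.69 / 627 = 0.005885.
Darcy's law: Q = K · A · i = 4.303 × 90.70 × 0.005885 = 2.297 m³/day.

2.30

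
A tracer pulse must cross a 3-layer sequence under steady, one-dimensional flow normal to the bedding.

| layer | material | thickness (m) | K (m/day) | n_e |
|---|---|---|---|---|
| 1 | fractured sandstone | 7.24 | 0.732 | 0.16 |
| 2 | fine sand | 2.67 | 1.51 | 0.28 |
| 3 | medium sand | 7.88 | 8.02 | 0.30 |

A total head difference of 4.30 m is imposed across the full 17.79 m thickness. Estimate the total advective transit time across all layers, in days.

With flow normal to the layers, continuity requires the same specific discharge q through every layer.
Σ(b_i/K_i) = 7.24/0.732 + 2.67/1.51 + 7.88/8.02 = 12.64 d.
q = Δh / Σ(b_i/K_i) = 4.30 / 12.64 = 0.3402 m/day.
In each layer the seepage velocity is v_i = q/n_i, so the layer transit time is t_i = b_i·n_i / q:
  layer 1 (fractured sandstone): t_1 = 7.24 × 0.16 / 0.3402 = 3.406 d
  layer 2 (fine sand): t_2 = 2.67 × 0.28 / 0.3402 = 2.198 d
  layer 3 (medium sand): t_3 = 7.88 × 0.30 / 0.3402 = 6.950 d
Total t = Σ t_i = 12.55 days.

12.6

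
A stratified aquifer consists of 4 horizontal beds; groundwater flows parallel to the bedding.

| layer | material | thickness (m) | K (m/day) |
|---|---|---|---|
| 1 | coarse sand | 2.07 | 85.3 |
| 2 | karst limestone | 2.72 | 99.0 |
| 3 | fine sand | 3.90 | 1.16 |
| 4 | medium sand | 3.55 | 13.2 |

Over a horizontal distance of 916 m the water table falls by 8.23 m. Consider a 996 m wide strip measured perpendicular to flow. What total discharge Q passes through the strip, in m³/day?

Flow is parallel to layering, so each bed carries its own Darcy discharge and the transmissivities add.
Σ(K_i·b_i) = 85.3×2.07 + 99.0×2.72 + 1.16×3.90 + 13.2×3.55 = 497.2 m²/day.
Hydraulic gradient i = Δh / L = 8.23 / 916 = 0.008985.
Q = Σ(K_i·b_i) · W · i = 497.2 × 996 × 0.008985 = 4450 m³/day.

4450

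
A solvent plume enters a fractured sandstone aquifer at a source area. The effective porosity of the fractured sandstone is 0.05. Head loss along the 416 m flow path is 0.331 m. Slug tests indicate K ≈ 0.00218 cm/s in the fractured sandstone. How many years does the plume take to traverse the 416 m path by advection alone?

38.0

Convert K: 0.00218 cm/s × 864 = 1.884 m/day.
Hydraulic gradient i = Δh / L = 0.331 / 416 = 0.0007957.
Darcy flux q = K · i = 1.884 × 0.0007957 = 0.001499 m/day.
Seepage velocity v = q / n_e = 0.001499 / 0.05 = 0.02997 m/day.
Travel time t = L / v = 416 / 0.02997 = 13879 days = 38.00 years.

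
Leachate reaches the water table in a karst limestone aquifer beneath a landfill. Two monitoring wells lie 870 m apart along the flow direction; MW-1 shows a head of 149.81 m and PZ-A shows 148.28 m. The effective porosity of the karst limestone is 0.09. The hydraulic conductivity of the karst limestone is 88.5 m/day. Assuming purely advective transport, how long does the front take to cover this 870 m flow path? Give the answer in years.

1.38

Hydraulic gradient i = (149.81 − 148.28) / 870 = 1.53 / 870 = 0.001759.
Darcy flux q = K · i = 88.50 × 0.001759 = 0.1556 m/day.
Seepage velocity v = q / n_e = 0.1556 / 0.09 = 1.729 m/day.
Travel time t = L / v = 870 / 1.729 = 503.1 days = 1.377 years.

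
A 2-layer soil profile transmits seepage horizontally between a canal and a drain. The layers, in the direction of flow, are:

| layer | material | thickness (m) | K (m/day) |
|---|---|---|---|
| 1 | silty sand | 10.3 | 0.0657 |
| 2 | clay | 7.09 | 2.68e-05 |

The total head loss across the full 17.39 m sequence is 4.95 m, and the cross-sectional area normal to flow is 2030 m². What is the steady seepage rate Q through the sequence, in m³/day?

Flow is perpendicular to layering, so the layers act in series and the equivalent K is the thickness-weighted harmonic mean.
Total thickness L = 10.3 + 7.09 = 17.39 m.
Σ(b_i/K_i) = 10.3/0.0657 + 7.09/2.68e-05 = 2.647e+05 d.
K_eq = L / Σ(b_i/K_i) = 17.39 / 2.647e+05 = 6.569e-05 m/day.
Q = K_eq · A · (Δh/L) = 6.569e-05 × 2030 × (4.95/17.39) = 0.03796 m³/day.

0.0380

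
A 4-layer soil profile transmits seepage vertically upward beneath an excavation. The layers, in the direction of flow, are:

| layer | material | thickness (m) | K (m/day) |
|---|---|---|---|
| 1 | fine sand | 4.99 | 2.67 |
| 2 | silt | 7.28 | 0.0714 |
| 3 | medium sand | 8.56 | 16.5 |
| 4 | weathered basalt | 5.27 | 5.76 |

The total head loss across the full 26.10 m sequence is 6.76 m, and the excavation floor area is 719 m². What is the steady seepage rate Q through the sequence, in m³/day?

Flow is perpendicular to layering, so the layers act in series and the equivalent K is the thickness-weighted harmonic mean.
Total thickness L = 4.99 + 7.28 + 8.56 + 5.27 = 26.10 m.
Σ(b_i/K_i) = 4.99/2.67 + 7.28/0.0714 + 8.56/16.5 + 5.27/5.76 = 105.3 d.
K_eq = L / Σ(b_i/K_i) = 26.10 / 105.3 = 0.2479 m/day.
Q = K_eq · A · (Δh/L) = 0.2479 × 719 × (6.76/26.10) = 46.17 m³/day.

46.2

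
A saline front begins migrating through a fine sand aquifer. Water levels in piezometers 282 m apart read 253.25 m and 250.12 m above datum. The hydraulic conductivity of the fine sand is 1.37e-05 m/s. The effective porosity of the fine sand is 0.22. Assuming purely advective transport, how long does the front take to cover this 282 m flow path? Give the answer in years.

Convert K: 1.37e-05 m/s × 86400 = 1.184 m/day.
Hydraulic gradient i = (253.25 − 250.12) / 282 = 3.13 / 282 = 0.01110.
Darcy flux q = K · i = 1.184 × 0.01110 = 0.01314 m/day.
Seepage velocity v = q / n_e = 0.01314 / 0.22 = 0.05972 m/day.
Travel time t = L / v = 282 / 0.05972 = 4722 days = 12.93 years.

12.9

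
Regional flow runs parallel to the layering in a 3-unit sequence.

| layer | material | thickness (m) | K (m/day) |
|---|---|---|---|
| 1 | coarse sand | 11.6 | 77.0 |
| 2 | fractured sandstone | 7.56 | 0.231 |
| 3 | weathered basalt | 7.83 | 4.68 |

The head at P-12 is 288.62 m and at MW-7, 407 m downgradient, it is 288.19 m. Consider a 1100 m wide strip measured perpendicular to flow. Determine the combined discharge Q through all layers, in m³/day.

Flow is parallel to layering, so each bed carries its own Darcy discharge and the transmissivities add.
Σ(K_i·b_i) = 77.0×11.6 + 0.231×7.56 + 4.68×7.83 = 931.6 m²/day.
Hydraulic gradient i = (288.62 − 288.19) / 407 = 0.43 / 407 = 0.001057.
Q = Σ(K_i·b_i) · W · i = 931.6 × 1100 × 0.001057 = 1083 m³/day.

1080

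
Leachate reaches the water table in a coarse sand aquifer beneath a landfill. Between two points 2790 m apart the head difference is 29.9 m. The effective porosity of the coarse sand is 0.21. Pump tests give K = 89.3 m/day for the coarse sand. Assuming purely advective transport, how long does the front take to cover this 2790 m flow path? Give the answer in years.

Hydraulic gradient i = Δh / L = 29.9 / 2790 = 0.01072.
Darcy flux q = K · i = 89.30 × 0.01072 = 0.9570 m/day.
Seepage velocity v = q / n_e = 0.9570 / 0.21 = 4.557 m/day.
Travel time t = L / v = 2790 / 4.557 = 612.2 days = 1.676 years.

1.68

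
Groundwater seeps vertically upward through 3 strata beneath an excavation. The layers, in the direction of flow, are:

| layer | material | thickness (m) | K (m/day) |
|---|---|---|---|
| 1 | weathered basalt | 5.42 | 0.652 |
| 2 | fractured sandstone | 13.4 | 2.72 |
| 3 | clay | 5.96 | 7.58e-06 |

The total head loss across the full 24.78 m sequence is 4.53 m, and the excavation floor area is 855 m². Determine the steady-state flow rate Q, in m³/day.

Flow is perpendicular to layering, so the layers act in series and the equivalent K is the thickness-weighted harmonic mean.
Total thickness L = 5.42 + 13.4 + 5.96 = 24.78 m.
Σ(b_i/K_i) = 5.42/0.652 + 13.4/2.72 + 5.96/7.58e-06 = 7.863e+05 d.
K_eq = L / Σ(b_i/K_i) = 24.78 / 7.863e+05 = 3.151e-05 m/day.
Q = K_eq · A · (Δh/L) = 3.151e-05 × 855 × (4.53/24.78) = 0.004926 m³/day.

0.00493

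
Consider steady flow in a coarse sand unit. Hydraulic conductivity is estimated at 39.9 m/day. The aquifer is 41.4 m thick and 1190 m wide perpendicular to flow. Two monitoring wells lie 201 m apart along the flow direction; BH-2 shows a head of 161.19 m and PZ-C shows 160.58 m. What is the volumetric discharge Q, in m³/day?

5970

Cross-sectional area A = 1190 × 41.4 = 49266 m².
Hydraulic gradient i = (161.19 − 160.58) / 201 = 0.61 / 201 = 0.003035.
Darcy's law: Q = K · A · i = 39.90 × 49266 × 0.003035 = 5966 m³/day.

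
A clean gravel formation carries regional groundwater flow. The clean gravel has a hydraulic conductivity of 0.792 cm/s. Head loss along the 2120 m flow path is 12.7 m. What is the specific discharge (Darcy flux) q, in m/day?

4.10

Convert K: 0.792 cm/s × 864 = 684.3 m/day.
Hydraulic gradient i = Δh / L = 12.7 / 2120 = 0.005991.
Specific discharge q = K · i = 684.3 × 0.005991 = 4.099 m/day.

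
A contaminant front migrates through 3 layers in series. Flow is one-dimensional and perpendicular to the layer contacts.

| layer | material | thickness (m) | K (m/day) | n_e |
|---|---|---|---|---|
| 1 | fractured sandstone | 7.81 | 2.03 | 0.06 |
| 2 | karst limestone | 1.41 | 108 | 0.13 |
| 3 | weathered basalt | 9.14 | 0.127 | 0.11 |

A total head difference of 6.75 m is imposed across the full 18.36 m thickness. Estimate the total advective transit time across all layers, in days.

18.6

With flow normal to the layers, continuity requires the same specific discharge q through every layer.
Σ(b_i/K_i) = 7.81/2.03 + 1.41/108 + 9.14/0.127 = 75.83 d.
q = Δh / Σ(b_i/K_i) = 6.75 / 75.83 = 0.08902 m/day.
In each layer the seepage velocity is v_i = q/n_i, so the layer transit time is t_i = b_i·n_i / q:
  layer 1 (fractured sandstone): t_1 = 7.81 × 0.06 / 0.08902 = 5.264 d
  layer 2 (karst limestone): t_2 = 1.41 × 0.13 / 0.08902 = 2.059 d
  layer 3 (weathered basalt): t_3 = 9.14 × 0.11 / 0.08902 = 11.29 d
Total t = Σ t_i = 18.62 days.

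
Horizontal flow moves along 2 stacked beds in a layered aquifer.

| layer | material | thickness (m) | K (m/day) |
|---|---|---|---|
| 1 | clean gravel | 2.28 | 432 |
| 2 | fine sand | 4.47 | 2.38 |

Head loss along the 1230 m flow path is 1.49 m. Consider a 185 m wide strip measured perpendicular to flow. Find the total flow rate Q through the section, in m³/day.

Flow is parallel to layering, so each bed carries its own Darcy discharge and the transmissivities add.
Σ(K_i·b_i) = 432×2.28 + 2.38×4.47 = 995.6 m²/day.
Hydraulic gradient i = Δh / L = 1.49 / 1230 = 0.001211.
Q = Σ(K_i·b_i) · W · i = 995.6 × 185 × 0.001211 = 223.1 m³/day.

223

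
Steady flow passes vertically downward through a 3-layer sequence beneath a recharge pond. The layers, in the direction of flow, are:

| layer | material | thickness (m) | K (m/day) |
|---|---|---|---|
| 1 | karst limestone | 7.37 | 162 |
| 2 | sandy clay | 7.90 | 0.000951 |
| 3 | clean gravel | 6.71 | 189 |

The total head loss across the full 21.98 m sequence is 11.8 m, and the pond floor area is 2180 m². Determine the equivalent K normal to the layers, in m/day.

Flow is perpendicular to layering, so the layers act in series and the equivalent K is the thickness-weighted harmonic mean.
Total thickness L = 7.37 + 7.90 + 6.71 = 21.98 m.
Σ(b_i/K_i) = 7.37/162 + 7.90/0.000951 + 6.71/189 = 8307 d.
K_eq = L / Σ(b_i/K_i) = 21.98 / 8307 = 0.002646 m/day.

0.00265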